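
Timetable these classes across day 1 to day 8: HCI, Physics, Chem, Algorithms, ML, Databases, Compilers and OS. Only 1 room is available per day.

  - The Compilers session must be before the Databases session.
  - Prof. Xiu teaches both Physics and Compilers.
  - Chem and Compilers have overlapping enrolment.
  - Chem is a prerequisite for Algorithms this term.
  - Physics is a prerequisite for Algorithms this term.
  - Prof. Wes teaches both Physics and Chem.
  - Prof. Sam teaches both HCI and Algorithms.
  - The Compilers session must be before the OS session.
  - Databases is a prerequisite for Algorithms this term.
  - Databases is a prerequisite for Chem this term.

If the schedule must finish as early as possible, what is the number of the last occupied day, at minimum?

The precedence chain requires at least 4 distinct days.
With at most 1 per day and 8 classes, at least 8 days are needed.
8 works (last occupied day: day 8): for example Compilers in day 1; Algorithms in day 5; Physics in day 4; Databases in day 2; OS in day 6; Chem in day 3; HCI in day 7; ML in day 8.

8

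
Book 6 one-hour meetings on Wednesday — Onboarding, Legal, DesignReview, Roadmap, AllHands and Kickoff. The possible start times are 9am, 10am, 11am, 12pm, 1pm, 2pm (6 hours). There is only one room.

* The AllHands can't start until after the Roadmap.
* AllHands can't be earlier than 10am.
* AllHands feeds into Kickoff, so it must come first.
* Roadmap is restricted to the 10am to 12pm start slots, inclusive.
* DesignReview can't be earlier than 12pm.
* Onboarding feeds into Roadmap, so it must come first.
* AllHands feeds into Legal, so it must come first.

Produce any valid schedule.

Kickoff in 2pm, AllHands in 11am, Legal in 1pm, Onboarding in 9am, Roadmap in 10am, DesignReview in 12pm

Checking: AllHands(11am) before Legal(1pm); AllHands(11am) before Kickoff(2pm); Onboarding(9am) before Roadmap(10am); Roadmap(10am) before AllHands(11am); DesignReview=12pm in [12pm,2pm]; AllHands=11am in [10am,2pm]; Roadmap=10am in [10am,12pm]; max 1 per hour (cap 1).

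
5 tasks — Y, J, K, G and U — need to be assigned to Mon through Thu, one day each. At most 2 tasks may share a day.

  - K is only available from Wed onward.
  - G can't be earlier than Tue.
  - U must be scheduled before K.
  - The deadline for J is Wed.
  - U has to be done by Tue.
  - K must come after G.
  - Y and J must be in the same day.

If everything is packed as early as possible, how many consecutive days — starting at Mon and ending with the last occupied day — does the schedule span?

3 days

The precedence chain requires at least 2 distinct days.
With at most 2 per day and 5 tasks, at least 3 days are needed.
K can't be placed before Wed — that is day 3 counting from Mon — so the schedule must run through at least 3 days.
3 works (last occupied day: Wed): for example J in Mon; G in Tue; Y in Mon; U in Tue; K in Wed.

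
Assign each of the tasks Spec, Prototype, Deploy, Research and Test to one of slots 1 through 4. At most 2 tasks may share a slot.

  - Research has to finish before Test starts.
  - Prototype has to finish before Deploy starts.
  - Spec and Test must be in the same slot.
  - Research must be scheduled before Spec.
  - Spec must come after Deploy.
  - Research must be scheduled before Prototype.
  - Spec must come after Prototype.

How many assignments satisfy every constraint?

1

Enumerating: Deploy -> 3, Prototype -> 2, Test -> 4, Research -> 1, Spec -> 4.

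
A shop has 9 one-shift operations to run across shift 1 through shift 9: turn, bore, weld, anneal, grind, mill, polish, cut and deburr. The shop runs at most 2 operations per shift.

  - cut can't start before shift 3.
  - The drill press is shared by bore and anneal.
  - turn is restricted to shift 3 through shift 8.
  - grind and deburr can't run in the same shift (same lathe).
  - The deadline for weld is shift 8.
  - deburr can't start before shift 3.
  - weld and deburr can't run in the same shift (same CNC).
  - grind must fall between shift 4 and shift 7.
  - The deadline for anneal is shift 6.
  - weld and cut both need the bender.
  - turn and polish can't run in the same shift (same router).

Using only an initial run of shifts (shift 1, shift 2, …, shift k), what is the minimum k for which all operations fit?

5

With at most 2 per shift and 9 operations, at least 5 shifts are needed.
grind can't be placed before shift 4, so the schedule must run through at least shift 4.
5 works (last occupied shift: shift 5): for example bore in shift 1; cut in shift 3; deburr in shift 5; turn in shift 3; polish in shift 4; weld in shift 1; mill in shift 2; grind in shift 4; anneal in shift 2.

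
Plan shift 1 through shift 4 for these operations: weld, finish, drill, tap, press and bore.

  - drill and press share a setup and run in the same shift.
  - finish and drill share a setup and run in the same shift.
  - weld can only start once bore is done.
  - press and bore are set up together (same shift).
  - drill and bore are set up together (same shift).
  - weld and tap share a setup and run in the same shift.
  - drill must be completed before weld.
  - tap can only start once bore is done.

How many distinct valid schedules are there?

6

Splitting on weld: it can be shift 2 (1), shift 3 (2), shift 4 (3). Listing each branch's schedules as (finish, drill, tap, press, bore) by shift number:
weld=shift 2: (1,1,2,1,1) — 1.
weld=shift 3: (1,1,3,1,1) (2,2,3,2,2) — 2.
weld=shift 4: (1,1,4,1,1) (2,2,4,2,2) (3,3,4,3,3) — 3.
Summing: 1 + 2 + 3 = 6.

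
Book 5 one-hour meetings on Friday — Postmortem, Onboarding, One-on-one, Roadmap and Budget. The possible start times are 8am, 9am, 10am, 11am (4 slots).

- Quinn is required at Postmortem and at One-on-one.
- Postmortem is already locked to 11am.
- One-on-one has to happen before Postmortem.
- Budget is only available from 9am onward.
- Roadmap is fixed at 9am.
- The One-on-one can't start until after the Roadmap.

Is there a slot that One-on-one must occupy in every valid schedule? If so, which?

Roadmap is fixed at 9am and must come before One-on-one, so One-on-one is at least 10am.
Postmortem is fixed at 11am and must come after One-on-one, so One-on-one is at most 10am.
So One-on-one must be 10am.

10am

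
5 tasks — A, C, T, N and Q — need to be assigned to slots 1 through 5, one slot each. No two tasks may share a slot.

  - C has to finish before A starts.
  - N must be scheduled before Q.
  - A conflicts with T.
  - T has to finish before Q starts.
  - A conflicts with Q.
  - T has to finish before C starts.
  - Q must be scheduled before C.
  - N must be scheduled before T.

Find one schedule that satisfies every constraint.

A=5, T=2, N=1, C=4, Q=3

Checking: T(2) before C(4); N(1) before T(2); N(1) before Q(3); Q(3) before C(4); T(2) before Q(3); C(4) before A(5); A(5) != T(2); A(5) != Q(3); max 1 per slot (cap 1).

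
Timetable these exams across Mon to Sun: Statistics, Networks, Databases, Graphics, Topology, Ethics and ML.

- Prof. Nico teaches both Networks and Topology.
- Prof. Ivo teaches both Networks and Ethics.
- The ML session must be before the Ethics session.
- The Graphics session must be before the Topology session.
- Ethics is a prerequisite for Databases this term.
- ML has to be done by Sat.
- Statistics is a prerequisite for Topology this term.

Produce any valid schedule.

ML -> Mon; Statistics -> Mon; Ethics -> Tue; Graphics -> Mon; Databases -> Wed; Networks -> Mon; Topology -> Tue

Checking: ML(Mon) before Ethics(Tue); Graphics(Mon) before Topology(Tue); Ethics(Tue) before Databases(Wed); Statistics(Mon) before Topology(Tue); Networks(Mon) != Ethics(Tue); Networks(Mon) != Topology(Tue); ML=Mon in [Mon,Sat].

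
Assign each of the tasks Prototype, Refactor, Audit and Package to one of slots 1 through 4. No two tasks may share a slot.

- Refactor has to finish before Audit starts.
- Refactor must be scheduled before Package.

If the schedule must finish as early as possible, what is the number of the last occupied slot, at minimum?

The precedence chain requires at least 2 distinct slots.
With at most 1 per slot and 4 tasks, at least 4 slots are needed.
4 works (last occupied slot: 4): for example Package in 3, Prototype in 4, Refactor in 1, Audit in 2.

4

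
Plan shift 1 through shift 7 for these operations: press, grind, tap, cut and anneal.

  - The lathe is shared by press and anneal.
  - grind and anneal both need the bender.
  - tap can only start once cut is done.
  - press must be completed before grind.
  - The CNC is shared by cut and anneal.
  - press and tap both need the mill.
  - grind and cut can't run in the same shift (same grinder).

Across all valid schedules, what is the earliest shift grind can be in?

shift 2

Precedence pushes grind to at least shift 2.
grind at shift 2 is achievable: grind=shift 2, cut=shift 1, anneal=shift 3, press=shift 1, tap=shift 2.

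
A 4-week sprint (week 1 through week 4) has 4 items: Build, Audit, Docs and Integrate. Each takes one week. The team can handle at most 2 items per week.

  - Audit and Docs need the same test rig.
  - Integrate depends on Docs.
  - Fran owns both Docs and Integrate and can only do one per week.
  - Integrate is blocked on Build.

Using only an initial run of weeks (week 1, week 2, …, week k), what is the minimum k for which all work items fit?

2

The precedence chain requires at least 2 distinct weeks.
With at most 2 per week and 4 work items, at least 2 weeks are needed.
2 works (last occupied week: week 2): for example Build in week 1; Audit in week 2; Docs in week 1; Integrate in week 2.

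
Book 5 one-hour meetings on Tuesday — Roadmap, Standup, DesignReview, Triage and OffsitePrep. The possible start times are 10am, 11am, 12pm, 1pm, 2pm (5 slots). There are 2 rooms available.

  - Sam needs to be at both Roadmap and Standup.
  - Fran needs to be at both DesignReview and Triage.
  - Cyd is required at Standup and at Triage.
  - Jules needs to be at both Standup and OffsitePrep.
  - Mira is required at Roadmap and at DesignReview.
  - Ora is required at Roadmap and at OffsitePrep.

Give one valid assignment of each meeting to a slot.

Triage=10am, Roadmap=10am, Standup=11am, OffsitePrep=12pm, DesignReview=11am

Checking: Roadmap(10am) != DesignReview(11am); Standup(11am) != Triage(10am); Roadmap(10am) != OffsitePrep(12pm); DesignReview(11am) != Triage(10am); Standup(11am) != OffsitePrep(12pm); Roadmap(10am) != Standup(11am); max 2 per slot (cap 2).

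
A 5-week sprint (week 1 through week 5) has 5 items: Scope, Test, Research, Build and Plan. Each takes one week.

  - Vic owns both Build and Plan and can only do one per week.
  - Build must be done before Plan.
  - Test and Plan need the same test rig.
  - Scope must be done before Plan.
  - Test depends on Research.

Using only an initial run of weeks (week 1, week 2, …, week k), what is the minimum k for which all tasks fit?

The precedence chain requires at least 2 distinct weeks.
Could 2 weeks be enough, i.e. nothing placed later than week 2? No: Plan must come after Scope (at week 1 or later) → {week 2}; Test must come after Research (at week 1 or later) → {week 2}; Plan can't share with Test (week 2) → nothing is left.
So 2 weeks is not enough.
3 works (last occupied week: week 3): for example Plan -> week 2, Build -> week 1, Research -> week 1, Test -> week 3, Scope -> week 1.

3 weeks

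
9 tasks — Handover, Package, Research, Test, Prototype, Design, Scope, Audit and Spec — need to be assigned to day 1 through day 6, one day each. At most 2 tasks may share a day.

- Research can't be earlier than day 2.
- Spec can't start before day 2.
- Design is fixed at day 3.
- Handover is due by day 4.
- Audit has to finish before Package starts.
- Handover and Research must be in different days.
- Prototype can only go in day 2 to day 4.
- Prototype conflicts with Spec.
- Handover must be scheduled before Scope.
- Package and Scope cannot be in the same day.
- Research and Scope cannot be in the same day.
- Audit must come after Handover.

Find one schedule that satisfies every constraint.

Prototype=day 2; Package=day 5; Spec=day 3; Scope=day 4; Audit=day 4; Research=day 2; Test=day 1; Design=day 3; Handover=day 1

Checking: Handover(day 1) before Scope(day 4); Handover(day 1) before Audit(day 4); Audit(day 4) before Package(day 5); Handover(day 1) != Research(day 2); Prototype(day 2) != Spec(day 3); Research(day 2) != Scope(day 4); Package(day 5) != Scope(day 4); Spec=day 3 in [day 2,day 6]; Design=day 3 in [day 3,day 3]; Research=day 2 in [day 2,day 6]; Prototype=day 2 in [day 2,day 4]; Handover=day 1 in [day 1,day 4]; max 2 per day (cap 2).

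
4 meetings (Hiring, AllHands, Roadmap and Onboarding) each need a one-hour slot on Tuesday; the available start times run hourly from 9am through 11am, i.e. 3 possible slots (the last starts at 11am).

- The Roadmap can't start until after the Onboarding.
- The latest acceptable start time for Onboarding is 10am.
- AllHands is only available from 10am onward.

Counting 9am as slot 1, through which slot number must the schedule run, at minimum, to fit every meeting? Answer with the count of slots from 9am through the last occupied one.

2 slots

The precedence chain requires at least 2 distinct slots.
2 works (last occupied slot: 10am): for example Hiring=9am; AllHands=10am; Roadmap=10am; Onboarding=9am.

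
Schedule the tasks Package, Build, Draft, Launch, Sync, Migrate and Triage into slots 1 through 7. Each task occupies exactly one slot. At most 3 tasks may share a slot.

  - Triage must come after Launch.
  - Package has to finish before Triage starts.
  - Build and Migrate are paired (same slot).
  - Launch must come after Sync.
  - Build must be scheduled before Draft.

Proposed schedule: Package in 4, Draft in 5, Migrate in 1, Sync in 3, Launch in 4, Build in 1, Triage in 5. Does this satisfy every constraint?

Yes

Build and Migrate are paired (same slot) — holds.
Package has to finish before Triage starts — holds.
At most 3 tasks may share a slot — holds.
Triage must come after Launch — holds.
Launch must come after Sync — holds.
Build must be scheduled before Draft — holds.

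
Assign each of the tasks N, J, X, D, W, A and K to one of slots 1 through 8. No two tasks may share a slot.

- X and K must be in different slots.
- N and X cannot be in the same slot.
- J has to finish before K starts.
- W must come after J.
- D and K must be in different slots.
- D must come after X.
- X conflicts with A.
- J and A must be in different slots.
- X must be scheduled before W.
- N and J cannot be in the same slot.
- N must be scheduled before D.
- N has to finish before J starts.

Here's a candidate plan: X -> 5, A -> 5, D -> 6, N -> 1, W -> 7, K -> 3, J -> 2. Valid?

N and X cannot be in the same slot — holds.
J has to finish before K starts — holds.
J and A must be in different slots — holds.
N and J cannot be in the same slot — holds.
N has to finish before J starts — holds.
W must come after J — holds.
X and K must be in different slots — holds.
No two tasks may share a slot — violated.
N must be scheduled before D — holds.
D must come after X — holds.
X conflicts with A — violated.
D and K must be in different slots — holds.
X must be scheduled before W — holds.

No. X conflicts with A is not satisfied.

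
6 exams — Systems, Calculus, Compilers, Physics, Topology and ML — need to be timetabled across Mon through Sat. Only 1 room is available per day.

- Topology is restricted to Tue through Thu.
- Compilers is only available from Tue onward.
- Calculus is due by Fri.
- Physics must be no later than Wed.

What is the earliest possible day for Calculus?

Calculus's own window allows nothing later than Fri.
Calculus at Mon is achievable: Physics -> Tue, Calculus -> Mon, ML -> Sat, Topology -> Wed, Systems -> Fri, Compilers -> Thu.

Mon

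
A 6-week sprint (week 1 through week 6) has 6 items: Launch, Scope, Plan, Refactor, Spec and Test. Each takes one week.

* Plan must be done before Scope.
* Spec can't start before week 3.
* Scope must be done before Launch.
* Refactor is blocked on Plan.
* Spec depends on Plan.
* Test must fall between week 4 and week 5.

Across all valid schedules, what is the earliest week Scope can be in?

Precedence pushes Scope to at least week 2; downstream work caps Scope at week 5.
Scope at week 2 is achievable: Test=week 4; Spec=week 3; Scope=week 2; Plan=week 1; Launch=week 3; Refactor=week 2.

week 2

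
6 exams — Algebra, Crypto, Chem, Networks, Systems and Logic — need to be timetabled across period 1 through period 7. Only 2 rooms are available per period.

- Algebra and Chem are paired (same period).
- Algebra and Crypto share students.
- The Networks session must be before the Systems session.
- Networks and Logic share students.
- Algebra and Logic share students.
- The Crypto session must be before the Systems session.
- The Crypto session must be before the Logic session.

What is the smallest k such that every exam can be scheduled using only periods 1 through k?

3 periods

The precedence chain requires at least 2 distinct periods.
With at most 2 per period and 6 exams, at least 3 periods are needed.
3 works (last occupied period: period 3): for example Systems -> period 2; Logic -> period 2; Algebra -> period 3; Chem -> period 3; Networks -> period 1; Crypto -> period 1.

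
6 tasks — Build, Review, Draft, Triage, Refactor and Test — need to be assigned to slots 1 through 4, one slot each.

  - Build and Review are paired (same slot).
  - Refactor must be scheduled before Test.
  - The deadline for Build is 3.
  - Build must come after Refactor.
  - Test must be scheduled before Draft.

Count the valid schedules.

28

Splitting on Build: it can be 2 (12), 3 (16). Listing each branch's schedules as (Review, Draft, Triage, Refactor, Test):
Build=2: (2,3,1,1,2) (2,3,2,1,2) (2,3,3,1,2) (2,3,4,1,2) (2,4,1,1,2) (2,4,1,1,3) (2,4,2,1,2) (2,4,2,1,3) (2,4,3,1,2) (2,4,3,1,3) (2,4,4,1,2) (2,4,4,1,3) — 12.
Build=3: (3,3,1,1,2) (3,3,2,1,2) (3,3,3,1,2) (3,3,4,1,2) (3,4,1,1,2) (3,4,1,1,3) (3,4,1,2,3) (3,4,2,1,2) (3,4,2,1,3) (3,4,2,2,3) (3,4,3,1,2) (3,4,3,1,3) (3,4,3,2,3) (3,4,4,1,2) (3,4,4,1,3) (3,4,4,2,3) — 16.
Summing: 12 + 16 = 28.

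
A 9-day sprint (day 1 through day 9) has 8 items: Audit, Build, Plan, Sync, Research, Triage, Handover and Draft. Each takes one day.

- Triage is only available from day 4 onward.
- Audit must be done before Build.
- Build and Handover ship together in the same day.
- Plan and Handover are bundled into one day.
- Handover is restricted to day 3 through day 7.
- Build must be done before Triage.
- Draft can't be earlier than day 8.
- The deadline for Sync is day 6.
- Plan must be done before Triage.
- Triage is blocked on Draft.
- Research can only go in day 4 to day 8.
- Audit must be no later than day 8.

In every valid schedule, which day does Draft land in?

Draft is available from day 8; downstream work caps Draft at day 8.
So Draft is pinned to day 8.

day 8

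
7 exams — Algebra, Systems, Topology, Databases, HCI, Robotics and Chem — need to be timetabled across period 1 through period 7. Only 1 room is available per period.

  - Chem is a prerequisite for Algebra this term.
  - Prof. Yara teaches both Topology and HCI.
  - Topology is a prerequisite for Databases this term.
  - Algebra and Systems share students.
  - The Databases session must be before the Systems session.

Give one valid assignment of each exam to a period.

Chem -> period 3; Topology -> period 1; Systems -> period 5; HCI -> period 6; Robotics -> period 7; Databases -> period 2; Algebra -> period 4

Checking: Databases(period 2) before Systems(period 5); Topology(period 1) before Databases(period 2); Chem(period 3) before Algebra(period 4); Topology(period 1) != HCI(period 6); Algebra(period 4) != Systems(period 5); max 1 per period (cap 1).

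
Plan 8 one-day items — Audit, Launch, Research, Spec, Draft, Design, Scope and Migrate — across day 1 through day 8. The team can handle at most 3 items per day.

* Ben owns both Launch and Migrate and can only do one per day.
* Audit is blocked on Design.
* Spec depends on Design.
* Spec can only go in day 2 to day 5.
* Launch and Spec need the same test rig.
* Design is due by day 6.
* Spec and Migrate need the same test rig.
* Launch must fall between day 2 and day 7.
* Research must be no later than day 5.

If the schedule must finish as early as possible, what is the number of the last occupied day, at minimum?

The precedence chain requires at least 2 distinct days.
With at most 3 per day and 8 tasks, at least 3 days are needed.
3 works (last occupied day: day 3): for example Migrate=day 1, Scope=day 3, Audit=day 2, Spec=day 2, Design=day 1, Launch=day 3, Research=day 1, Draft=day 2.

day 3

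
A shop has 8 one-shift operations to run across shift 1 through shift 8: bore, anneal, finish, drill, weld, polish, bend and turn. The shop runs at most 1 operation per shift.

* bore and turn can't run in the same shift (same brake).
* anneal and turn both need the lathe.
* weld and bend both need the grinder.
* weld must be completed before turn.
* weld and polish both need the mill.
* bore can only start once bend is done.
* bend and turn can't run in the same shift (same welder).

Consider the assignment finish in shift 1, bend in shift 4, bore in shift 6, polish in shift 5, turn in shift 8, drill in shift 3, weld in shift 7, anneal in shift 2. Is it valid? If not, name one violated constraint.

bore and turn can't run in the same shift (same brake) — holds.
anneal and turn both need the lathe — holds.
The shop runs at most 1 operation per shift — holds.
weld must be completed before turn — holds.
bore can only start once bend is done — holds.
weld and polish both need the mill — holds.
bend and turn can't run in the same shift (same welder) — holds.
weld and bend both need the grinder — holds.

Yes, all constraints hold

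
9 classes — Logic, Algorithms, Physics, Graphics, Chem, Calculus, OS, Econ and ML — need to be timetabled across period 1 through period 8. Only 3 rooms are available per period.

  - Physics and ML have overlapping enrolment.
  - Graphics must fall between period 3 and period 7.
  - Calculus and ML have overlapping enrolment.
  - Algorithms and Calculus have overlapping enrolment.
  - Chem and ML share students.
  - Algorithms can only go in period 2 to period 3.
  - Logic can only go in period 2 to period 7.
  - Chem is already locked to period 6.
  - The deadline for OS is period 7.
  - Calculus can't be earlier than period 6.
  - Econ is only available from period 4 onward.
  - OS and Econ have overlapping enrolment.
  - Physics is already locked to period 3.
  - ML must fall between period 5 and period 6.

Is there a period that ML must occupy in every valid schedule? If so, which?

period 5

ML's window is period 5–period 6.
Chem is fixed at period 6, and ML can't share a period with Chem.
So ML must be period 5.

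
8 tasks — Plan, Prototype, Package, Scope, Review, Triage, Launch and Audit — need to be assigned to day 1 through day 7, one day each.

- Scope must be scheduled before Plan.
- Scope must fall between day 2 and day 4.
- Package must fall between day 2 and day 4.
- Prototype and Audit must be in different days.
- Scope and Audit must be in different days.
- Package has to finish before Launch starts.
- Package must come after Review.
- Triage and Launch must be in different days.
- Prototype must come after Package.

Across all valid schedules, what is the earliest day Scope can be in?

Scope is available from day 2; Scope's own window allows nothing later than day 4.
Scope at day 2 is achievable: Package -> day 2; Prototype -> day 3; Triage -> day 1; Scope -> day 2; Audit -> day 1; Review -> day 1; Plan -> day 3; Launch -> day 3.

day 2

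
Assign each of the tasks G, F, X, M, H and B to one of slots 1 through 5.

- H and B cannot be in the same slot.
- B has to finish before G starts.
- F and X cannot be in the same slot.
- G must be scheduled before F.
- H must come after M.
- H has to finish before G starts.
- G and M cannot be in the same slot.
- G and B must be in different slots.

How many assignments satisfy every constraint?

Splitting on G: it can be 3 (8), 4 (24). Listing each branch's schedules as (F, X, M, H, B):
G=3: (4,1,1,2,1) (4,2,1,2,1) (4,3,1,2,1) (4,5,1,2,1) (5,1,1,2,1) (5,2,1,2,1) (5,3,1,2,1) (5,4,1,2,1) — 8.
G=4: (5,1,1,2,1) (5,1,1,2,3) (5,1,1,3,1) (5,1,1,3,2) (5,1,2,3,1) (5,1,2,3,2) (5,2,1,2,1) (5,2,1,2,3) (5,2,1,3,1) (5,2,1,3,2) (5,2,2,3,1) (5,2,2,3,2) (5,3,1,2,1) (5,3,1,2,3) (5,3,1,3,1) (5,3,1,3,2) (5,3,2,3,1) (5,3,2,3,2) (5,4,1,2,1) (5,4,1,2,3) (5,4,1,3,1) (5,4,1,3,2) (5,4,2,3,1) (5,4,2,3,2) — 24.
Summing: 8 + 24 = 32.

32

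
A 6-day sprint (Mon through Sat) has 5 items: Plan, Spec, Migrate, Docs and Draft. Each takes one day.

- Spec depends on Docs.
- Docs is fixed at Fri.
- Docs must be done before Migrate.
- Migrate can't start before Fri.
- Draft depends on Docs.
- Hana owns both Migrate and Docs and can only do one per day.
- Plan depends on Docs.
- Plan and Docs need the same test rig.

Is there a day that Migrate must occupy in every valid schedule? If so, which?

Sat

Migrate's window is Fri–Sat.
Docs is fixed at Fri, and Migrate can't share a day with Docs.
So Migrate must be Sat.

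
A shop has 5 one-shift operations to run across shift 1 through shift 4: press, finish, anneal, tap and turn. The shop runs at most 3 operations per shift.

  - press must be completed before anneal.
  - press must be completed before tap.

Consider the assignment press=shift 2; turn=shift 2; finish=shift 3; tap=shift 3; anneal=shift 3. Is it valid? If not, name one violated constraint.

The shop runs at most 3 operations per shift — holds.
press must be completed before anneal — holds.
press must be completed before tap — holds.

Yes, all constraints hold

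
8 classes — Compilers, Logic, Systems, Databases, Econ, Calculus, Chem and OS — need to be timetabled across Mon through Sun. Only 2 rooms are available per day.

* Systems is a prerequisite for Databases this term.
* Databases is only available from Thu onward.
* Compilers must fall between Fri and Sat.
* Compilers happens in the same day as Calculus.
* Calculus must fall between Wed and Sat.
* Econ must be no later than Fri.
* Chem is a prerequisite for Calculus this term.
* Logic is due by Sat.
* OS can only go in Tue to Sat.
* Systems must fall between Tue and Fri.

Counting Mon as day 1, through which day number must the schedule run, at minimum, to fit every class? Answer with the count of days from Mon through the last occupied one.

5 days

The precedence chain requires at least 2 distinct days.
With at most 2 per day and 8 classes, at least 4 days are needed.
Compilers can't be placed before Fri — that is day 5 counting from Mon — so the schedule must run through at least 5 days.
5 works (last occupied day: Fri): for example Calculus -> Fri, Compilers -> Fri, Econ -> Wed, Chem -> Mon, Logic -> Mon, Databases -> Thu, Systems -> Tue, OS -> Tue.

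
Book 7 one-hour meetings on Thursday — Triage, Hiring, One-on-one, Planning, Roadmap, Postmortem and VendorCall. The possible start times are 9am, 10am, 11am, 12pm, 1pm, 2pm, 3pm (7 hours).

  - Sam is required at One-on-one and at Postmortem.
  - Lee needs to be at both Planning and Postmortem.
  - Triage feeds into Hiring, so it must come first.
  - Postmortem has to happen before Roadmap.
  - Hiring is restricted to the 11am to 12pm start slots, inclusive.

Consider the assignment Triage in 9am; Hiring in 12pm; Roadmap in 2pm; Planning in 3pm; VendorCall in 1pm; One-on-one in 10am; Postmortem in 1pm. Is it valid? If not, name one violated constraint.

Valid

Triage feeds into Hiring, so it must come first — holds.
Postmortem has to happen before Roadmap — holds.
Sam is required at One-on-one and at Postmortem — holds.
Lee needs to be at both Planning and Postmortem — holds.
Hiring is restricted to the 11am to 12pm start slots, inclusive — holds.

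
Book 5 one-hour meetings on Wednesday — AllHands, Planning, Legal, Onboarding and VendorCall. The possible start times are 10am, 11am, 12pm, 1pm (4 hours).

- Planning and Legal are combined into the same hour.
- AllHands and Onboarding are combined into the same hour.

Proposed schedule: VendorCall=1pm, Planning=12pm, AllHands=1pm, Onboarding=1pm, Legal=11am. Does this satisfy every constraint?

AllHands and Onboarding are combined into the same hour — holds.
Planning and Legal are combined into the same hour — violated.

Invalid. Planning and Legal are combined into the same hour.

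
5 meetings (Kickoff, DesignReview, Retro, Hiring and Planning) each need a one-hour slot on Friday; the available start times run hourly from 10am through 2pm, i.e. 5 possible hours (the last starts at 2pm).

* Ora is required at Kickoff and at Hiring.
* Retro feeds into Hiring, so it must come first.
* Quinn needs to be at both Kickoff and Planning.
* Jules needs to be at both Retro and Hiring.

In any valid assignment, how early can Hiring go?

Precedence pushes Hiring to at least 11am.
Hiring at 11am is achievable: Retro -> 10am, DesignReview -> 10am, Kickoff -> 10am, Hiring -> 11am, Planning -> 11am.

11am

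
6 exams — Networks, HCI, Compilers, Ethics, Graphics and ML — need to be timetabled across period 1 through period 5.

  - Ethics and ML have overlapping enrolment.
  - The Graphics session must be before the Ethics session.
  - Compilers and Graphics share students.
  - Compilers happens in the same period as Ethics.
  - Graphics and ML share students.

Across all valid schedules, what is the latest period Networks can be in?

period 5

Networks at period 5 is achievable: Graphics=period 1, HCI=period 1, Networks=period 5, Compilers=period 2, Ethics=period 2, ML=period 3.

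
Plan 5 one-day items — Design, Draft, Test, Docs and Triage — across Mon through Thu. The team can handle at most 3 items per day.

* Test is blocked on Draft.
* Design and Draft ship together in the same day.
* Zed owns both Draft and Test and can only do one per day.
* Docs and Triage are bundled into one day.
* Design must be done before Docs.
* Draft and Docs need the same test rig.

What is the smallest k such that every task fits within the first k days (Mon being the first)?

2

The precedence chain requires at least 2 distinct days.
With at most 3 per day and 5 tasks, at least 2 days are needed.
2 works (last occupied day: Tue): for example Design -> Mon; Draft -> Mon; Triage -> Tue; Test -> Tue; Docs -> Tue.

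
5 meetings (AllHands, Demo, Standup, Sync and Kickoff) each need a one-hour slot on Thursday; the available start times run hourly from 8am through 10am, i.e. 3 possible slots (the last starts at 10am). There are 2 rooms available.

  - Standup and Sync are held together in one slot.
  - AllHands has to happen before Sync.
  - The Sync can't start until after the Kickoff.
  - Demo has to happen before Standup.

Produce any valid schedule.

Kickoff in 9am, Demo in 8am, Sync in 10am, AllHands in 8am, Standup in 10am

Checking: Demo(8am) before Standup(10am); AllHands(8am) before Sync(10am); Kickoff(9am) before Sync(10am); Standup = Sync = 10am; max 2 per slot (cap 2).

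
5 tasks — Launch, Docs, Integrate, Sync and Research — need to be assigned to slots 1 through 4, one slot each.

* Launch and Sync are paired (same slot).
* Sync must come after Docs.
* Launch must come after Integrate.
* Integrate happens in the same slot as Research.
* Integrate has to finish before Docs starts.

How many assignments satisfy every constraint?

Enumerating: Integrate=1; Research=1; Sync=3; Launch=3; Docs=2 | Integrate -> 1; Docs -> 2; Research -> 1; Launch -> 4; Sync -> 4 | Research in 1, Launch in 4, Sync in 4, Docs in 3, Integrate in 1 | Sync -> 4, Docs -> 3, Research -> 2, Integrate -> 2, Launch -> 4.

4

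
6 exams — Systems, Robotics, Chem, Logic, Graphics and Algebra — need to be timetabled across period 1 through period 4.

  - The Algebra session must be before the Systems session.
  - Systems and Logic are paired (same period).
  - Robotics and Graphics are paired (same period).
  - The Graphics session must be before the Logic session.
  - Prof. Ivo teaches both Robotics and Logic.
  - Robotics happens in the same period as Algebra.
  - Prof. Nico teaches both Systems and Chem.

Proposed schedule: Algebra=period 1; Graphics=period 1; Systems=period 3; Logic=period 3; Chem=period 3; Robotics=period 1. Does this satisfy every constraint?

Invalid. Prof. Nico teaches both Systems and Chem.

The Graphics session must be before the Logic session — holds.
The Algebra session must be before the Systems session — holds.
Systems and Logic are paired (same period) — holds.
Prof. Nico teaches both Systems and Chem — violated.
Robotics and Graphics are paired (same period) — holds.
Prof. Ivo teaches both Robotics and Logic — holds.
Robotics happens in the same period as Algebra — holds.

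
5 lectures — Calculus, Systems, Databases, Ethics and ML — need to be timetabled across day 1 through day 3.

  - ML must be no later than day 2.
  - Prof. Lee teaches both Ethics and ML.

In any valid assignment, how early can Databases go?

day 1

Databases at day 1 is achievable: Calculus in day 1, ML in day 1, Ethics in day 2, Databases in day 1, Systems in day 1.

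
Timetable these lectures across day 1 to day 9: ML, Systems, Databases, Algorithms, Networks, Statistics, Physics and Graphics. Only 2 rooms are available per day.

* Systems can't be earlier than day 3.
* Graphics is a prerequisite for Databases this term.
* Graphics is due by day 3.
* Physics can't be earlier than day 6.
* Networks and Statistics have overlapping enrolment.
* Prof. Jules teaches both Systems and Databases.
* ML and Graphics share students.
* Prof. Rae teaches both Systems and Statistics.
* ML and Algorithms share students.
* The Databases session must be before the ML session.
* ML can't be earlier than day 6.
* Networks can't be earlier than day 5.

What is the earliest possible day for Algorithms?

day 1

Algorithms at day 1 is achievable: Databases -> day 2; ML -> day 6; Statistics -> day 2; Physics -> day 6; Algorithms -> day 1; Networks -> day 5; Graphics -> day 1; Systems -> day 3.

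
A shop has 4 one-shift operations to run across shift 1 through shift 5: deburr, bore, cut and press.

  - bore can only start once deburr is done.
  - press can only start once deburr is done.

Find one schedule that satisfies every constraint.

press in shift 2, cut in shift 1, bore in shift 2, deburr in shift 1

Checking: deburr(shift 1) before bore(shift 2); deburr(shift 1) before press(shift 2).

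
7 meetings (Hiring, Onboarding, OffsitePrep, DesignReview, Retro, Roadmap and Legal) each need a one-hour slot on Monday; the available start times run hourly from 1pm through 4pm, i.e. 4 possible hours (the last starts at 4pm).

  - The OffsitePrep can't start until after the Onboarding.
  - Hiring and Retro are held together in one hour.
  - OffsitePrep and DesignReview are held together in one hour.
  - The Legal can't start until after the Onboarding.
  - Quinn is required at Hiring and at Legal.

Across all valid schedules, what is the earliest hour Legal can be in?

Precedence pushes Legal to at least 2pm.
Legal at 2pm is achievable: Retro -> 1pm; OffsitePrep -> 2pm; Legal -> 2pm; Roadmap -> 1pm; Onboarding -> 1pm; Hiring -> 1pm; DesignReview -> 2pm.

2pm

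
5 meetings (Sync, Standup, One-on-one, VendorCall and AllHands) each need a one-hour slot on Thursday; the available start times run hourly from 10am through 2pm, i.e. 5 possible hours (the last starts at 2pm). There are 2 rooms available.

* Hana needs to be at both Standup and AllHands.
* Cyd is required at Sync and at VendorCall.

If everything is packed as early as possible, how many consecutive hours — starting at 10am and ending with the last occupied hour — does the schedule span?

With at most 2 per hour and 5 meetings, at least 3 hours are needed.
3 works (last occupied hour: 12pm): for example Sync in 10am; AllHands in 12pm; VendorCall in 11am; Standup in 10am; One-on-one in 11am.

3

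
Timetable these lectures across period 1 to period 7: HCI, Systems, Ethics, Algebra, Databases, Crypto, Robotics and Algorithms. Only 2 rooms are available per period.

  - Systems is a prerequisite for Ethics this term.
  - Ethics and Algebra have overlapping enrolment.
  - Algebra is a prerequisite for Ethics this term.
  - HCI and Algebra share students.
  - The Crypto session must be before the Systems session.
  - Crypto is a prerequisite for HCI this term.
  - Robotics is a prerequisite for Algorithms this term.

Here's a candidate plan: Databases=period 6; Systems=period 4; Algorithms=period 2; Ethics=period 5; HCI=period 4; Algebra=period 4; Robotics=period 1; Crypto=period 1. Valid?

Invalid. HCI and Algebra share students.

Algebra is a prerequisite for Ethics this term — holds.
Systems is a prerequisite for Ethics this term — holds.
The Crypto session must be before the Systems session — holds.
Crypto is a prerequisite for HCI this term — holds.
HCI and Algebra share students — violated.
Only 2 rooms are available per period — violated.
Robotics is a prerequisite for Algorithms this term — holds.
Ethics and Algebra have overlapping enrolment — holds.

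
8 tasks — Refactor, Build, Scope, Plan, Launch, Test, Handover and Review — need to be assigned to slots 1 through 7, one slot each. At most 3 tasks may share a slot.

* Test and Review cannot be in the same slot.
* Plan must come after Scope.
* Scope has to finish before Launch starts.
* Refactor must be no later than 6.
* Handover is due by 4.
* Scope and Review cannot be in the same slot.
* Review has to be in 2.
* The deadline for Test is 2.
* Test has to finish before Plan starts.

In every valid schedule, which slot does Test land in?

Test's window is 1–2.
Review is fixed at 2, and Test can't share a slot with Review.
So Test must be 1.

1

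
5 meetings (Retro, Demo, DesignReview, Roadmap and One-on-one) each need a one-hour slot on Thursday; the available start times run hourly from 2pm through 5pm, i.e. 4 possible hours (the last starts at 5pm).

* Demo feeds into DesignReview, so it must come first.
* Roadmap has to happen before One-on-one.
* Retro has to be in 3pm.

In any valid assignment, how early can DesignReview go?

3pm

Precedence pushes DesignReview to at least 3pm.
DesignReview at 3pm is achievable: Roadmap in 2pm, Demo in 2pm, One-on-one in 3pm, Retro in 3pm, DesignReview in 3pm.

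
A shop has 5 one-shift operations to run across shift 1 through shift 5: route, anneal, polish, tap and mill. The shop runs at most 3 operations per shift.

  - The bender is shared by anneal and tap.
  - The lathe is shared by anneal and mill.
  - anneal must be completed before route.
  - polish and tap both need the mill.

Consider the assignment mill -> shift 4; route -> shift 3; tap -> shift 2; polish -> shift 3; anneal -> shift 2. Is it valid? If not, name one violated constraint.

polish and tap both need the mill — holds.
The bender is shared by anneal and tap — violated.
anneal must be completed before route — holds.
The shop runs at most 3 operations per shift — holds.
The lathe is shared by anneal and mill — holds.

Invalid. The bender is shared by anneal and tap.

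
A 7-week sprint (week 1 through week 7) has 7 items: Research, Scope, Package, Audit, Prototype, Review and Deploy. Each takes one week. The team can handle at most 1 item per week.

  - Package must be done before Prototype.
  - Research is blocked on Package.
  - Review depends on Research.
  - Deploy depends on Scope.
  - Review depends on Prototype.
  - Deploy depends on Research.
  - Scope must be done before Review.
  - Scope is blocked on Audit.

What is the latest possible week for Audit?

Downstream work caps Audit at week 5.
Audit at week 4 is achievable: Prototype in week 3; Review in week 6; Audit in week 4; Deploy in week 7; Package in week 1; Scope in week 5; Research in week 2.
Nothing later works — the capacity limit rule out every week after week 4.

week 4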